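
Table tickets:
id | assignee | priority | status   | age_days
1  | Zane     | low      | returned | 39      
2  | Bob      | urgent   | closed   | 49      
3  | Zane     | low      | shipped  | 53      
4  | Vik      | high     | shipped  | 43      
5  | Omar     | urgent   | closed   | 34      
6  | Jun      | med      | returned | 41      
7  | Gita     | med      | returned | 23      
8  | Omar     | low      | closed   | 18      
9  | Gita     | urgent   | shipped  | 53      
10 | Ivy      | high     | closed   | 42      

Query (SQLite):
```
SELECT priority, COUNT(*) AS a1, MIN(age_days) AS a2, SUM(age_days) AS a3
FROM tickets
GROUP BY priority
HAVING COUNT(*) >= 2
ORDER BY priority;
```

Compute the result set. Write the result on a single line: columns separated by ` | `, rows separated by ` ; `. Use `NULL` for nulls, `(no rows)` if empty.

high | 2 | 42 | 85 ; low | 3 | 18 | 110 ; med | 2 | 23 | 64 ; urgent | 3 | 34 | 136

Group tickets by priority.
Per group compute: COUNT(*), MIN(age_days), SUM(age_days).
HAVING: drop groups with fewer than 2 rows.
  high: ids {4, 10} → COUNT(*)=2, MIN(age_days)=42, SUM(age_days)=85
  low: ids {1, 3, 8} → COUNT(*)=3, MIN(age_days)=18, SUM(age_days)=110
  med: ids {6, 7} → COUNT(*)=2, MIN(age_days)=23, SUM(age_days)=64
  urgent: ids {2, 5, 9} → COUNT(*)=3, MIN(age_days)=34, SUM(age_days)=136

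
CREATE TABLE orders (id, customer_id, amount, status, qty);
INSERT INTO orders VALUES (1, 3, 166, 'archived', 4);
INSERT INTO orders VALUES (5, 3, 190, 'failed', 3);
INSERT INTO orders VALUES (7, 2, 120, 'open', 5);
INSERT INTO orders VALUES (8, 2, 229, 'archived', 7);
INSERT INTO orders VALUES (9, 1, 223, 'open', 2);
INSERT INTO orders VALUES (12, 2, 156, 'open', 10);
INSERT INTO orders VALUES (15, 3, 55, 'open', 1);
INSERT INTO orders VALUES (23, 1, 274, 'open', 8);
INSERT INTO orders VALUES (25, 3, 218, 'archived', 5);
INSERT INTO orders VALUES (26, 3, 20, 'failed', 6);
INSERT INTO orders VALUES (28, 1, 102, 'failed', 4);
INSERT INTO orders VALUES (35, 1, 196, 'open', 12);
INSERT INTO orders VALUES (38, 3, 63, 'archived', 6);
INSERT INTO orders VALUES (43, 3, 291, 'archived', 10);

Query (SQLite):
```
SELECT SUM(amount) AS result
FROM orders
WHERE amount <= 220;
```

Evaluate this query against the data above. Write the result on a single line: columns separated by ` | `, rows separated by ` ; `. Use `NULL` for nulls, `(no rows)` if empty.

1286

Rows where amount <= 220 → amount values: [166, 190, 120, 156, 55, 218, 20, 102, 196, 63].
SUM of non-NULL values = 1286.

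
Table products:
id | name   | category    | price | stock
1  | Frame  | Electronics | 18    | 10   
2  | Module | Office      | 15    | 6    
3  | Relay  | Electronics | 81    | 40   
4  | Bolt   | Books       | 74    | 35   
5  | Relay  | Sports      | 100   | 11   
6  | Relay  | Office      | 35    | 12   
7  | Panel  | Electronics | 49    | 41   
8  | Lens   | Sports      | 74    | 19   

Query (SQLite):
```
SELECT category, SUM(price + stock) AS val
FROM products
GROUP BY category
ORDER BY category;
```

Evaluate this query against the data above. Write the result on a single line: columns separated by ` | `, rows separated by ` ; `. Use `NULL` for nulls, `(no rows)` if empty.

For each row compute price + stock.
Group by category; take SUM of the expression per group.
  Books: ids {4} → SUM(price + stock)=109
  Electronics: ids {1, 3, 7} → SUM(price + stock)=239
  Office: ids {2, 6} → SUM(price + stock)=68
  Sports: ids {5, 8} → SUM(price + stock)=204

Books | 109 ; Electronics | 239 ; Office | 68 ; Sports | 204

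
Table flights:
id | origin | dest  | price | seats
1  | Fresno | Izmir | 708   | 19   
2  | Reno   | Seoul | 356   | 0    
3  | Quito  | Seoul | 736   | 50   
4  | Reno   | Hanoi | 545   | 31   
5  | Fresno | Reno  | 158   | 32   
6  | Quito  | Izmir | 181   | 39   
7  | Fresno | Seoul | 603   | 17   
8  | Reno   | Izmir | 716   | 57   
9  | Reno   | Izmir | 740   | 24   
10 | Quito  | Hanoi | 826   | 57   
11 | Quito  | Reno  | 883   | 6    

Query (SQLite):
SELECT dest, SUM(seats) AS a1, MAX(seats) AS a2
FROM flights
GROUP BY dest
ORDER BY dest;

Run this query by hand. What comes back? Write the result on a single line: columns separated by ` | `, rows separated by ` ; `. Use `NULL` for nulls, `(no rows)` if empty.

Hanoi | 88 | 57 ; Izmir | 139 | 57 ; Reno | 38 | 32 ; Seoul | 67 | 50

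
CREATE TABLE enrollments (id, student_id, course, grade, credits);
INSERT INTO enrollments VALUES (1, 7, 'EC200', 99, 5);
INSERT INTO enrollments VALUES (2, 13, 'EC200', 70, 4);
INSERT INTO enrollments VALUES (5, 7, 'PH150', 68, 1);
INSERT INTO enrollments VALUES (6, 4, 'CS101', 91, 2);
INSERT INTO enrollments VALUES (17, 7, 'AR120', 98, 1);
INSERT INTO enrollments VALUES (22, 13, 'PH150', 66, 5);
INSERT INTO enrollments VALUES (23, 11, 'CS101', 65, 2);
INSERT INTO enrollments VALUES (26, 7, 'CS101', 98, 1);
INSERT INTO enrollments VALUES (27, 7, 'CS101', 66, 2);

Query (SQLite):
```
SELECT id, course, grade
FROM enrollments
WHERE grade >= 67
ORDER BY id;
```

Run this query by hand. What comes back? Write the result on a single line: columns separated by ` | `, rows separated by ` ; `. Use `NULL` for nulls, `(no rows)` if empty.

1 | EC200 | 99 ; 2 | EC200 | 70 ; 5 | PH150 | 68 ; 6 | CS101 | 91 ; 17 | AR120 | 98 ; 26 | CS101 | 98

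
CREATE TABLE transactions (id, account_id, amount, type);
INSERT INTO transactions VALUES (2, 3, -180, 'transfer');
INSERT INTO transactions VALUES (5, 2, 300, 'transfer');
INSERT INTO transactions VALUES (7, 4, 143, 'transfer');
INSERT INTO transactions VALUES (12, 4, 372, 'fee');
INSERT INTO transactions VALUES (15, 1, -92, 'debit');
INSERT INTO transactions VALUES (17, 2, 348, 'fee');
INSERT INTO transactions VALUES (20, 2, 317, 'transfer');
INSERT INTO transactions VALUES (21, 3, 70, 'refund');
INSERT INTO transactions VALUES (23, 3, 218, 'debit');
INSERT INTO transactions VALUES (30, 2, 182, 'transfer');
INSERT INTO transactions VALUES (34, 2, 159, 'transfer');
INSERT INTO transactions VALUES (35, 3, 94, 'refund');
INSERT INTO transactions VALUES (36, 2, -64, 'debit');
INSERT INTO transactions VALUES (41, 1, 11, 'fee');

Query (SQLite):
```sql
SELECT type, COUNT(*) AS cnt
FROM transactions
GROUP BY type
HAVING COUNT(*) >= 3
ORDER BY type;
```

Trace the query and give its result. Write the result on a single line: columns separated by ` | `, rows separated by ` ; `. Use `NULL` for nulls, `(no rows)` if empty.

Partition transactions by type; compute COUNT(*) within each group.
HAVING: keep groups with count ≥ 3.
  debit: ids {15, 23, 36} → COUNT(*)=3
  fee: ids {12, 17, 41} → COUNT(*)=3
  refund: ids {21, 35} → COUNT(*)=2
  transfer: ids {2, 5, 7, 20, 30, 34} → COUNT(*)=6

debit | 3 ; fee | 3 ; transfer | 6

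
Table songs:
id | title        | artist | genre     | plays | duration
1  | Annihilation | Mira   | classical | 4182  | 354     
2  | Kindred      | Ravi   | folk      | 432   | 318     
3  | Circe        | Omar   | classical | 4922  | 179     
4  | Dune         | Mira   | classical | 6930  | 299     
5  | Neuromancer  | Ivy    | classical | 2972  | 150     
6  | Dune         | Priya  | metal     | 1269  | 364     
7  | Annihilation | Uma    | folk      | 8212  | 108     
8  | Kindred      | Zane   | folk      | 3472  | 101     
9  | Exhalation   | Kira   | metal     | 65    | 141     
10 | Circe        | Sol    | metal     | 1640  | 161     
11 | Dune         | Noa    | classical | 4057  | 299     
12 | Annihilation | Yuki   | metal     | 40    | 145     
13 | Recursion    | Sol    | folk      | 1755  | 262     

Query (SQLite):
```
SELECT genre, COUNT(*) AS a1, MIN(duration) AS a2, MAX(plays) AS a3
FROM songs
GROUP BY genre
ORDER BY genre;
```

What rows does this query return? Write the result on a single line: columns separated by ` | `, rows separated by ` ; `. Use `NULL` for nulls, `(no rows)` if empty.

Group songs by genre.
Per group compute: COUNT(*), MIN(duration), MAX(plays).
  classical: ids {1, 3, 4, 5, 11} → COUNT(*)=5, MIN(duration)=150, MAX(plays)=6930
  folk: ids {2, 7, 8, 13} → COUNT(*)=4, MIN(duration)=101, MAX(plays)=8212
  metal: ids {6, 9, 10, 12} → COUNT(*)=4, MIN(duration)=141, MAX(plays)=1640

classical | 5 | 150 | 6930 ; folk | 4 | 101 | 8212 ; metal | 4 | 141 | 1640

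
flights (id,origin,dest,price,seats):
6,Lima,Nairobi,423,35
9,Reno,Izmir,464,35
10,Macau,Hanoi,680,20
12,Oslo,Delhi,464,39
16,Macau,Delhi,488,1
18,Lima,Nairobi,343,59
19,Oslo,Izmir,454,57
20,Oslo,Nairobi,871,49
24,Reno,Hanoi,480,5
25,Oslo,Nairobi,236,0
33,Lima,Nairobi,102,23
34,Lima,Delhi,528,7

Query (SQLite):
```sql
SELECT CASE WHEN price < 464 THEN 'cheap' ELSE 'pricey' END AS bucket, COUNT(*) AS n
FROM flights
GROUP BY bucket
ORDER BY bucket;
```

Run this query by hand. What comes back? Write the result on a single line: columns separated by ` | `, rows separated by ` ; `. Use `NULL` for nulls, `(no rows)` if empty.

Bucket rows by price < 464 → 'cheap' else 'pricey'; count each bucket.

cheap | 5 ; pricey | 7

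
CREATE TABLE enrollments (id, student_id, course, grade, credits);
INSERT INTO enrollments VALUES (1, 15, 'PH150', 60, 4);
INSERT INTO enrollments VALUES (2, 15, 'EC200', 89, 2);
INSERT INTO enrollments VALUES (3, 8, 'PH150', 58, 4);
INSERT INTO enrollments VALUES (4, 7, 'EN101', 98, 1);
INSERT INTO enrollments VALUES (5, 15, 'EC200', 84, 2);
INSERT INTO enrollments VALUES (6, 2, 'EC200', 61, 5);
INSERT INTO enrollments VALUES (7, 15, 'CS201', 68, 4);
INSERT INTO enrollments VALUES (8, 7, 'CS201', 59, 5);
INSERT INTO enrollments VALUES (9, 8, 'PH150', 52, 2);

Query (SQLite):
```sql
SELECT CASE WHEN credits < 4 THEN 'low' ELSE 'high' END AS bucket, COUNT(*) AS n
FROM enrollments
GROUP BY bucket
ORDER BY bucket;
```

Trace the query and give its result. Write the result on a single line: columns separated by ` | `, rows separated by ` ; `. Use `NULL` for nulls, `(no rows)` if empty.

high | 5 ; low | 4

Bucket rows by credits < 4 → 'low' else 'high'; count each bucket.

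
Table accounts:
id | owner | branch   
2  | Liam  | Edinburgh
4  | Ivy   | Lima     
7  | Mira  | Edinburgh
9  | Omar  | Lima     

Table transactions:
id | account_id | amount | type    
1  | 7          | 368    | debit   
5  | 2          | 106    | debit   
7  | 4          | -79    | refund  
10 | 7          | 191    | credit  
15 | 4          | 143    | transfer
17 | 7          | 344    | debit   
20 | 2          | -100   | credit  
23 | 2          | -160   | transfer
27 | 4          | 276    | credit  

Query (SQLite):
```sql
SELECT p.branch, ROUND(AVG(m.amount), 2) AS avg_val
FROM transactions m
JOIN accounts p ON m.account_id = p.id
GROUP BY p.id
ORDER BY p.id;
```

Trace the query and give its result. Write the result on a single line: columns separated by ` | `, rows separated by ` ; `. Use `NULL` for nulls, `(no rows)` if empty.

Edinburgh | -51.33 ; Lima | 113.33 ; Edinburgh | 301

Join each transactions row to its accounts via account_id.
Group joined rows by accounts.id; compute ROUND(AVG(m.amount), 2) per group.
  2: ids {5, 20, 23} → ROUND(AVG(m.amount), 2)=-51.33
  4: ids {7, 15, 27} → ROUND(AVG(m.amount), 2)=113.33
  7: ids {1, 10, 17} → ROUND(AVG(m.amount), 2)=301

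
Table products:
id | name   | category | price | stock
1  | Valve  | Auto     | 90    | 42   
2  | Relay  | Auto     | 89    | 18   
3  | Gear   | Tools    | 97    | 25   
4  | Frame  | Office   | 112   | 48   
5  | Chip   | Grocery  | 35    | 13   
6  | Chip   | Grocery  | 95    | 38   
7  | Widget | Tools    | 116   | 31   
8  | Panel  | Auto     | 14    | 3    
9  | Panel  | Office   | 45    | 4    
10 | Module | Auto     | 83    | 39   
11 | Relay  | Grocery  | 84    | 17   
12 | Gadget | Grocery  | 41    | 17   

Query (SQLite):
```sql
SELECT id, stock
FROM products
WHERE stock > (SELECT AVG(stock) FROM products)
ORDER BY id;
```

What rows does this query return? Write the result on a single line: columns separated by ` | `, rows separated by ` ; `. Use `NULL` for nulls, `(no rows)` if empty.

Scalar subquery: AVG(stock) over all products rows = 24.583333 (≈; comparison uses full precision).
Keep rows where stock > that value.

1 | 42 ; 3 | 25 ; 4 | 48 ; 6 | 38 ; 7 | 31 ; 10 | 39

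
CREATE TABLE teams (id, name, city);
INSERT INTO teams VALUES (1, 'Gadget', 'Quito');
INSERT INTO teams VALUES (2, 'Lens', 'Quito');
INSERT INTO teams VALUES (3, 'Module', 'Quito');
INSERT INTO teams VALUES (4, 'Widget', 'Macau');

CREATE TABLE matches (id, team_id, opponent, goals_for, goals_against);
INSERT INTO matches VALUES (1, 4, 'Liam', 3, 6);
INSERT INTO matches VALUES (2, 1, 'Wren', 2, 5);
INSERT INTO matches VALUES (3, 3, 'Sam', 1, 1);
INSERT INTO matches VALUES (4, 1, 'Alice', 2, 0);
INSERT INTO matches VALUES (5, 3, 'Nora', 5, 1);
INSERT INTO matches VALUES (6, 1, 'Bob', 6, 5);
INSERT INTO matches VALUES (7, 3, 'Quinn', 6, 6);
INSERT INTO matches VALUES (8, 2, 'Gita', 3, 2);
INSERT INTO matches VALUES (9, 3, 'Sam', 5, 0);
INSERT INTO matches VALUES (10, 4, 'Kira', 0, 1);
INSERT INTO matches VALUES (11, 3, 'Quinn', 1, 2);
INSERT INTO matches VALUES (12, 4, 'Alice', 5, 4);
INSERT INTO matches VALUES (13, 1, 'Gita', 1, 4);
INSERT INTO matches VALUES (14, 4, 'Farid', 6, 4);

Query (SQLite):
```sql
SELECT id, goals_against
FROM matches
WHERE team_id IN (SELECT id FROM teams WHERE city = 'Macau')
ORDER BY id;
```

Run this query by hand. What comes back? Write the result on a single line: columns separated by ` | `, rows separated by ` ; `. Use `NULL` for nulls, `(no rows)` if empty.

Inner query: teams.id where city = 'Macau'.
Outer: keep matches rows whose team_id is in that set.
Inner query → {4}

1 | 6 ; 10 | 1 ; 12 | 4 ; 14 | 4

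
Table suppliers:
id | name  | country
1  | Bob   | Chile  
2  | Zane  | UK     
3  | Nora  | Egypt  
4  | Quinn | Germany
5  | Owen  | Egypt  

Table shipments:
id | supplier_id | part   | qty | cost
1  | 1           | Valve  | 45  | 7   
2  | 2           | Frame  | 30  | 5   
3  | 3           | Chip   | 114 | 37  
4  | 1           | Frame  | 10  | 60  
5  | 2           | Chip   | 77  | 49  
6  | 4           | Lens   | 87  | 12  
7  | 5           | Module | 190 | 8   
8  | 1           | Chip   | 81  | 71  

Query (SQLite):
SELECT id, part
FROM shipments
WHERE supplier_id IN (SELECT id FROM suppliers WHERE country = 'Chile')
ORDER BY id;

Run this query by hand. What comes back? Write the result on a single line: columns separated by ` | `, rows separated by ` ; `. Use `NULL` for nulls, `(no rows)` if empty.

1 | Valve ; 4 | Frame ; 8 | Chip

Inner query: suppliers.id where country = 'Chile'.
Outer: keep shipments rows whose supplier_id is in that set.
Inner query → {1}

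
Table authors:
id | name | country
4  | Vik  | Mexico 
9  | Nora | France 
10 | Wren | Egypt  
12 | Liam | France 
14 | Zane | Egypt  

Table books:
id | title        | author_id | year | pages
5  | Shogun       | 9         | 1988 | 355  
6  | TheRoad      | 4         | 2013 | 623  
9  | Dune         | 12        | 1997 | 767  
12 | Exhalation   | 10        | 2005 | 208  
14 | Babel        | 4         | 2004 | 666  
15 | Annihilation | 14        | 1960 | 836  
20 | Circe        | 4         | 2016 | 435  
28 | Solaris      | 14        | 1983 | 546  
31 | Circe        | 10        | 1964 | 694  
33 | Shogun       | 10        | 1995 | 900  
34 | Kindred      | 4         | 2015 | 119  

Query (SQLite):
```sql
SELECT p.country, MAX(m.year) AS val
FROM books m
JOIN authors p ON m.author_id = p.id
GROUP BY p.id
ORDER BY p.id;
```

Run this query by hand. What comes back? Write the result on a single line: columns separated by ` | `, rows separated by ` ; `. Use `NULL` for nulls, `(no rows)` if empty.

Mexico | 2016 ; France | 1988 ; Egypt | 2005 ; France | 1997 ; Egypt | 1983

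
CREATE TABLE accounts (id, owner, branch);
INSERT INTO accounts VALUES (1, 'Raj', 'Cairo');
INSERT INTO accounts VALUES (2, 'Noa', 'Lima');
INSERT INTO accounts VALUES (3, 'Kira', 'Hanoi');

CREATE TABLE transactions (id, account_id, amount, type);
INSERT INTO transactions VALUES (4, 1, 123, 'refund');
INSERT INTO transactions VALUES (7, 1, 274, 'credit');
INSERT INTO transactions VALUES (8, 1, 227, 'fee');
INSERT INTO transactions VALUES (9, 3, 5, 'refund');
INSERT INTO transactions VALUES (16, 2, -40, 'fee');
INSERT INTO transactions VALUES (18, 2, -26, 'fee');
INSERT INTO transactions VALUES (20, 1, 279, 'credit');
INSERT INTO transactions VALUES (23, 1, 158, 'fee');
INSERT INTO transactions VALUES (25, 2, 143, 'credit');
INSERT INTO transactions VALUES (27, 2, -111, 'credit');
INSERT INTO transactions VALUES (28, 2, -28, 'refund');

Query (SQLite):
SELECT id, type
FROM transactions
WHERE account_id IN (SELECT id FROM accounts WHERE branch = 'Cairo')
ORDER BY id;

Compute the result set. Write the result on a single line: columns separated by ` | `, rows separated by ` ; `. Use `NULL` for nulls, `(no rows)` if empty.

4 | refund ; 7 | credit ; 8 | fee ; 20 | credit ; 23 | fee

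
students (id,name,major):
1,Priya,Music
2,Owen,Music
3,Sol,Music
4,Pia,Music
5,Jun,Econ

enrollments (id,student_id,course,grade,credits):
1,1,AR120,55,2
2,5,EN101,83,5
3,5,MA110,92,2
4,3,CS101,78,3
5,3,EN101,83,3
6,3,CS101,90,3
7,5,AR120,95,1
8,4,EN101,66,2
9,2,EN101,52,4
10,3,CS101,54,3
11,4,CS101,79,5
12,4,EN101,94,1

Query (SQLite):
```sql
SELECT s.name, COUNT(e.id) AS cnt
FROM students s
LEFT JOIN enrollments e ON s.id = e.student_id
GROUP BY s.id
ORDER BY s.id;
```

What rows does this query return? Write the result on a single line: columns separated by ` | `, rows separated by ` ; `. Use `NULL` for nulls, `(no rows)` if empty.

LEFT JOIN keeps every students row; unmatched ones get NULL for enrollments columns.
Group by students.id and compute COUNT(e.id). COUNT(col) of an all-NULL group is 0.
  1: ids {1} → COUNT(e.id)=1
  2: ids {9} → COUNT(e.id)=1
  3: ids {4, 5, 6, 10} → COUNT(e.id)=4
  4: ids {8, 11, 12} → COUNT(e.id)=3
  5: ids {2, 3, 7} → COUNT(e.id)=3

Priya | 1 ; Owen | 1 ; Sol | 4 ; Pia | 3 ; Jun | 3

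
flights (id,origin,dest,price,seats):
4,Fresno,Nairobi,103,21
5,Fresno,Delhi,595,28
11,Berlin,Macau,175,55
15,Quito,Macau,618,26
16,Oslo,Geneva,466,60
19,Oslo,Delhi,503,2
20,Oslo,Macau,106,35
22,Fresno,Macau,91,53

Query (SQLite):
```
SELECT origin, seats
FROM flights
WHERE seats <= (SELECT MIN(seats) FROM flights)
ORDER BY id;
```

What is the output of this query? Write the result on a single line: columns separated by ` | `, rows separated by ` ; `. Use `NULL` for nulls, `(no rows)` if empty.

Oslo | 2

Scalar subquery: MIN(seats) over all flights rows = 2.
Keep rows where seats <= that value.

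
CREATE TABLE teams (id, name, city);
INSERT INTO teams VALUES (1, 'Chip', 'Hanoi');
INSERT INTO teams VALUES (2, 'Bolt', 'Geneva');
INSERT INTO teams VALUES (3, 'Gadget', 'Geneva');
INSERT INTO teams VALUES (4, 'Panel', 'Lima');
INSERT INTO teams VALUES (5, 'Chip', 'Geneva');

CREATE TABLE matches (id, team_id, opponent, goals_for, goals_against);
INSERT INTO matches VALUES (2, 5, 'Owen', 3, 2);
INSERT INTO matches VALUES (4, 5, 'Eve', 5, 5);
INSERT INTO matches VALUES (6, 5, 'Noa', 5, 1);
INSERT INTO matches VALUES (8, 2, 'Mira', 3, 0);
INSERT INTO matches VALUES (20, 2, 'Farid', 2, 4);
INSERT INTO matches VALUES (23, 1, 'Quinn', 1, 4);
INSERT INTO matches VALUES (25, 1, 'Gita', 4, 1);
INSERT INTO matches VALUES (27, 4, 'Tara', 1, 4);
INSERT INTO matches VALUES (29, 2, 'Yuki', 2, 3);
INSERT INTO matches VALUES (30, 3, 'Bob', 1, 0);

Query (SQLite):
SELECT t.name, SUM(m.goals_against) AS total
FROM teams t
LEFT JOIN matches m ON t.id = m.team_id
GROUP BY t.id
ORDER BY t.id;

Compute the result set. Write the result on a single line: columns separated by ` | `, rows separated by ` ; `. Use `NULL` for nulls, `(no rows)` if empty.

LEFT JOIN keeps every teams row; unmatched ones get NULL for matches columns.
Group by teams.id and compute SUM(m.goals_against). SUM over an all-NULL group is NULL.
  1: ids {23, 25} → SUM(m.goals_against)=5
  2: ids {8, 20, 29} → SUM(m.goals_against)=7
  3: ids {30} → SUM(m.goals_against)=0
  4: ids {27} → SUM(m.goals_against)=4
  5: ids {2, 4, 6} → SUM(m.goals_against)=8

Chip | 5 ; Bolt | 7 ; Gadget | 0 ; Panel | 4 ; Chip | 8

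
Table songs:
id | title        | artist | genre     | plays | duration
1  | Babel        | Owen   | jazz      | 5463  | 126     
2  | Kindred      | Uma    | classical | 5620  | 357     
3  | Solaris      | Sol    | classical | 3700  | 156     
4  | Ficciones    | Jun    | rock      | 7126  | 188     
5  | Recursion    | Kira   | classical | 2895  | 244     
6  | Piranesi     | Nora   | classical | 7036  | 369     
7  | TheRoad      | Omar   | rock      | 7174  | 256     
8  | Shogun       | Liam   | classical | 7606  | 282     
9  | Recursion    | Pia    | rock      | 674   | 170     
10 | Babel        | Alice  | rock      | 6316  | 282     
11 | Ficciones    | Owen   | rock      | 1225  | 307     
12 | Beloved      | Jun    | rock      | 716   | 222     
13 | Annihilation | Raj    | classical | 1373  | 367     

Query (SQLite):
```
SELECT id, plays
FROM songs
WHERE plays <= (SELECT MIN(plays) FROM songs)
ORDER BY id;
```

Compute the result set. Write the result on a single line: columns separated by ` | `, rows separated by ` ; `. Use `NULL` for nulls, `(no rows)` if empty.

Scalar subquery: MIN(plays) over all songs rows = 674.
Keep rows where plays <= that value.

9 | 674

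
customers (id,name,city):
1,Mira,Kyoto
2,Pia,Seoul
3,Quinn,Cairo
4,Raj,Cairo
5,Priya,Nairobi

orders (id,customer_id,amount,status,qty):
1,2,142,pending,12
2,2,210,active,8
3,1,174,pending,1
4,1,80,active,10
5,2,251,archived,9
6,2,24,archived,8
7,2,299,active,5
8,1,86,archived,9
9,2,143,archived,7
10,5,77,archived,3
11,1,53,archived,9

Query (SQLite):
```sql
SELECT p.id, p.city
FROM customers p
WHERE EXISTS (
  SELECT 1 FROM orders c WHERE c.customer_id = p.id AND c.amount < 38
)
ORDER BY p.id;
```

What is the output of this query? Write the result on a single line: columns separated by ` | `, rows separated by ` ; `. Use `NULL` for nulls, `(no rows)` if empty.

2 | Seoul

For each customers row, check whether any orders with matching customer_id has amount < 38.
Keep rows where that is true.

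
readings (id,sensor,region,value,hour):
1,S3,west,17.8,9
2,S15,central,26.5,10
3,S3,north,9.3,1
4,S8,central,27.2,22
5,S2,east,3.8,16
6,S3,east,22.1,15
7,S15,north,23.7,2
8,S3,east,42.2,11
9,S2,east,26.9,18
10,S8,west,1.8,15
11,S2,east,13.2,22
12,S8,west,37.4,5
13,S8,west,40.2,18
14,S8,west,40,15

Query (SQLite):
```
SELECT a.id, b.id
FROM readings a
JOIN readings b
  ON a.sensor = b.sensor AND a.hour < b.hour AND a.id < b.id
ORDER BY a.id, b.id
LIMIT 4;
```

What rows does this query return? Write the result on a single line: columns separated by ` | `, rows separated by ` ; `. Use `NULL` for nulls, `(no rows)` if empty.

Pairs (a,b) with same sensor, a.hour < b.hour, a.id < b.id.
sensor groups: S15:{2,7} S2:{5,9,11} S3:{1,3,6,8} S8:{4,10,12,13,14}
Ordered by (a.id, b.id); first 4.

1 | 6 ; 1 | 8 ; 3 | 6 ; 3 | 8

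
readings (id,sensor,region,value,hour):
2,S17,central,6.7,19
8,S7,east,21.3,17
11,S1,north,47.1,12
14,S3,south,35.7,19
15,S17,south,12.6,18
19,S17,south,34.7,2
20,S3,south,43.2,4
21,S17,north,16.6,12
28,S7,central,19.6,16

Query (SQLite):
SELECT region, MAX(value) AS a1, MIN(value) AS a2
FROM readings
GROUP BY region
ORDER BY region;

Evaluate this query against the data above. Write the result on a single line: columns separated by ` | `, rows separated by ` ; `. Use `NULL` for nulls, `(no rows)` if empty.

central | 19.6 | 6.7 ; east | 21.3 | 21.3 ; north | 47.1 | 16.6 ; south | 43.2 | 12.6

Group readings by region.
Per group compute: MAX(value), MIN(value).
  central: ids {2, 28} → MAX(value)=19.6, MIN(value)=6.7
  east: ids {8} → MAX(value)=21.3, MIN(value)=21.3
  north: ids {11, 21} → MAX(value)=47.1, MIN(value)=16.6
  south: ids {14, 15, 19, 20} → MAX(value)=43.2, MIN(value)=12.6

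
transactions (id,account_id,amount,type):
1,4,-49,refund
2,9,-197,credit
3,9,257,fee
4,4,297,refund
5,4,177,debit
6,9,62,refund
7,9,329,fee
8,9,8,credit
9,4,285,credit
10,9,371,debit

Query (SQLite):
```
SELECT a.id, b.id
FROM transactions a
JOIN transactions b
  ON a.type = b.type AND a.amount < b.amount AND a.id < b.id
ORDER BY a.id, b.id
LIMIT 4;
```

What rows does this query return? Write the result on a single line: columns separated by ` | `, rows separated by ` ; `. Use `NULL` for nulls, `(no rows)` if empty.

Pairs (a,b) with same type, a.amount < b.amount, a.id < b.id.
type groups: credit:{2,8,9} debit:{5,10} fee:{3,7} refund:{1,4,6}
Ordered by (a.id, b.id); first 4.

1 | 4 ; 1 | 6 ; 2 | 8 ; 2 | 9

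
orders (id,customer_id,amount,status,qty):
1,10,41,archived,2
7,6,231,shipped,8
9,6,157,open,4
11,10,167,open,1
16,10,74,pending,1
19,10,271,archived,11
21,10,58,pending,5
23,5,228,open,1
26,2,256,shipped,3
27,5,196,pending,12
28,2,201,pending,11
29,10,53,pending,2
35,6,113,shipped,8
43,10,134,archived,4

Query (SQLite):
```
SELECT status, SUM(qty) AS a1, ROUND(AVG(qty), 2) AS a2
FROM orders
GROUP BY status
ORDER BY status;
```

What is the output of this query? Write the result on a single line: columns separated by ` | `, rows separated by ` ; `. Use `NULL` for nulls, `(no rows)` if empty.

archived | 17 | 5.67 ; open | 6 | 2 ; pending | 31 | 6.2 ; shipped | 19 | 6.33

Group orders by status.
Per group compute: SUM(qty), ROUND(AVG(qty), 2).
  archived: ids {1, 19, 43} → SUM(qty)=17, ROUND(AVG(qty), 2)=5.67
  open: ids {9, 11, 23} → SUM(qty)=6, ROUND(AVG(qty), 2)=2
  pending: ids {16, 21, 27, 28, 29} → SUM(qty)=31, ROUND(AVG(qty), 2)=6.2
  shipped: ids {7, 26, 35} → SUM(qty)=19, ROUND(AVG(qty), 2)=6.33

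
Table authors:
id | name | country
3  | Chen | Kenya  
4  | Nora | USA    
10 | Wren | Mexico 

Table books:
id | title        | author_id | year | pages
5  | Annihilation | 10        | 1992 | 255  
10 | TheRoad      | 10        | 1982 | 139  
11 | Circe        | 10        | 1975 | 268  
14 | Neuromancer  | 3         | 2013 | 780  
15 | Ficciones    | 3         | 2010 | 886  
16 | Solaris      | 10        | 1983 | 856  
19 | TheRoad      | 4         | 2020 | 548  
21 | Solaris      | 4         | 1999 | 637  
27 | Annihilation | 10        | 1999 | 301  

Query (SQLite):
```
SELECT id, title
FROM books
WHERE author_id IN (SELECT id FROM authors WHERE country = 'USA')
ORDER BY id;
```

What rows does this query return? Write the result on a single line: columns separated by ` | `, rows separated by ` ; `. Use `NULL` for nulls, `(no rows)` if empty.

Inner query: authors.id where country = 'USA'.
Outer: keep books rows whose author_id is in that set.
Inner query → {4}

19 | TheRoad ; 21 | Solaris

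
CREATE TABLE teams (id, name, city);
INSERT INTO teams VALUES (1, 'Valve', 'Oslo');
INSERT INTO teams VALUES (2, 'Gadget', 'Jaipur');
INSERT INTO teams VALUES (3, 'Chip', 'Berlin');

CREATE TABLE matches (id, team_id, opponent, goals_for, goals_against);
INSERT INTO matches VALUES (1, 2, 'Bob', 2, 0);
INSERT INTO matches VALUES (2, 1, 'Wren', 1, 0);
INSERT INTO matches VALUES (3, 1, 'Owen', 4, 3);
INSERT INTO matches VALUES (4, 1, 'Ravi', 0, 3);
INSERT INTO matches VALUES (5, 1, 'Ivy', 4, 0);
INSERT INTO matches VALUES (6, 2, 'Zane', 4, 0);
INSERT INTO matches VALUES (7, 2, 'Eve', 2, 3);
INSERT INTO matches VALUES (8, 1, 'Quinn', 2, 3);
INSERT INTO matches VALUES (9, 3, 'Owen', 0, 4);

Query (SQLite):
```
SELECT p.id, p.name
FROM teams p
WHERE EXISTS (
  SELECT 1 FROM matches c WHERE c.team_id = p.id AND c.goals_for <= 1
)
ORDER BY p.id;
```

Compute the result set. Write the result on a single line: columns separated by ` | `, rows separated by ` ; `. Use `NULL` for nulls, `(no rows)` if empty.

For each teams row, check whether any matches with matching team_id has goals_for <= 1.
Keep rows where that is true.

1 | Valve ; 3 | Chip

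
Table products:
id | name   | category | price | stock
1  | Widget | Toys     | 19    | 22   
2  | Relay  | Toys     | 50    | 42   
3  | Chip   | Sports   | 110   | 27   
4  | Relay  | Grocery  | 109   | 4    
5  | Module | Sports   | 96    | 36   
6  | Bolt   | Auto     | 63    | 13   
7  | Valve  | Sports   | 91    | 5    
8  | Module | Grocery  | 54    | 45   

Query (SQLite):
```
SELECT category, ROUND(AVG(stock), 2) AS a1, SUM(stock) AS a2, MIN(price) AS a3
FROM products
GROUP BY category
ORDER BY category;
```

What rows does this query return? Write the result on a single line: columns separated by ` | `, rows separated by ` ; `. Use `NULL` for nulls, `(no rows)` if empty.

Group products by category.
Per group compute: ROUND(AVG(stock), 2), SUM(stock), MIN(price).
  Auto: ids {6} → ROUND(AVG(stock), 2)=13, SUM(stock)=13, MIN(price)=63
  Grocery: ids {4, 8} → ROUND(AVG(stock), 2)=24.5, SUM(stock)=49, MIN(price)=54
  Sports: ids {3, 5, 7} → ROUND(AVG(stock), 2)=22.67, SUM(stock)=68, MIN(price)=91
  Toys: ids {1, 2} → ROUND(AVG(stock), 2)=32, SUM(stock)=64, MIN(price)=19

Auto | 13 | 13 | 63 ; Grocery | 24.5 | 49 | 54 ; Sports | 22.67 | 68 | 91 ; Toys | 32 | 64 | 19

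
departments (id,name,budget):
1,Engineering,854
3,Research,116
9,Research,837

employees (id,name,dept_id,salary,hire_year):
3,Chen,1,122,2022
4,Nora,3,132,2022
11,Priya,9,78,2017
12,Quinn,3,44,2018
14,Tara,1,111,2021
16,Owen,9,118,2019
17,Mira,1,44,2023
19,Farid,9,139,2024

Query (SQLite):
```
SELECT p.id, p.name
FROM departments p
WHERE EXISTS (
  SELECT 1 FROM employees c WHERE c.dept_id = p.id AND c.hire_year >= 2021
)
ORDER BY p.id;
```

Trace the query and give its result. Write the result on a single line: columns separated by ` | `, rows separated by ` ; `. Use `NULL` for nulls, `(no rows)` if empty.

1 | Engineering ; 3 | Research ; 9 | Research

For each departments row, check whether any employees with matching dept_id has hire_year >= 2021.
Keep rows where that is true.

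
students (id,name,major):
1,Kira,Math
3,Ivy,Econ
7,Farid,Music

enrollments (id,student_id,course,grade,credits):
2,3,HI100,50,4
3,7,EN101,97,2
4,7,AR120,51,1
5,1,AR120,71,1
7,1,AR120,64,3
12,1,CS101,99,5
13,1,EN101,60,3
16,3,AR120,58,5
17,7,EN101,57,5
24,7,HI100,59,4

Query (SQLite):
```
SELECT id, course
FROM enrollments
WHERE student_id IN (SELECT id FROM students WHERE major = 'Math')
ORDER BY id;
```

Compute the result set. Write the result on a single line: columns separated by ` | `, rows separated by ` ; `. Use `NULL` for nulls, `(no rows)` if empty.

5 | AR120 ; 7 | AR120 ; 12 | CS101 ; 13 | EN101

Inner query: students.id where major = 'Math'.
Outer: keep enrollments rows whose student_id is in that set.
Inner query → {1}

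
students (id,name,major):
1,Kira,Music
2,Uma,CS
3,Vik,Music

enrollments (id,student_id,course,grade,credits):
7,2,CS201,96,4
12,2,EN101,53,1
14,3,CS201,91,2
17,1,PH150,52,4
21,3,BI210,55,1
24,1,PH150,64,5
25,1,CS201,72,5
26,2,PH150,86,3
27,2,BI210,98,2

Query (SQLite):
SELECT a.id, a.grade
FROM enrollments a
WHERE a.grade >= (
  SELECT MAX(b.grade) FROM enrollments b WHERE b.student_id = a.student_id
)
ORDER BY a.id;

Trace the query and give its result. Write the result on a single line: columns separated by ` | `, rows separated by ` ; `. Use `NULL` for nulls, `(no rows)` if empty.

For each enrollments row a, compute MAX(grade) over rows sharing a.student_id.
Keep row a if a.grade >= that per-group MAX.
  student_id=1: MAX(grade) = 72
  student_id=2: MAX(grade) = 98
  student_id=3: MAX(grade) = 91

14 | 91 ; 25 | 72 ; 27 | 98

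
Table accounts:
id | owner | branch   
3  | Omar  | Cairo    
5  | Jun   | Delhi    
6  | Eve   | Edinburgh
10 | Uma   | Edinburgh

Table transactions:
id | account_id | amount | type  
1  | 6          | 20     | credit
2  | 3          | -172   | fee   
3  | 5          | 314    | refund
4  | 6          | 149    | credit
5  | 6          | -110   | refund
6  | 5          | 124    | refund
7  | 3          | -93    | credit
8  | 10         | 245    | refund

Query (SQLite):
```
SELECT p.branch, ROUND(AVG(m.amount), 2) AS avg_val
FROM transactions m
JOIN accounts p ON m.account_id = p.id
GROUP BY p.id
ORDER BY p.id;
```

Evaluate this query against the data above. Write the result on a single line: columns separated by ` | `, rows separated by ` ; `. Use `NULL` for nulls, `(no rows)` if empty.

Join each transactions row to its accounts via account_id.
Group joined rows by accounts.id; compute ROUND(AVG(m.amount), 2) per group.
  3: ids {2, 7} → ROUND(AVG(m.amount), 2)=-132.5
  5: ids {3, 6} → ROUND(AVG(m.amount), 2)=219
  6: ids {1, 4, 5} → ROUND(AVG(m.amount), 2)=19.67
  10: ids {8} → ROUND(AVG(m.amount), 2)=245

Cairo | -132.5 ; Delhi | 219 ; Edinburgh | 19.67 ; Edinburgh | 245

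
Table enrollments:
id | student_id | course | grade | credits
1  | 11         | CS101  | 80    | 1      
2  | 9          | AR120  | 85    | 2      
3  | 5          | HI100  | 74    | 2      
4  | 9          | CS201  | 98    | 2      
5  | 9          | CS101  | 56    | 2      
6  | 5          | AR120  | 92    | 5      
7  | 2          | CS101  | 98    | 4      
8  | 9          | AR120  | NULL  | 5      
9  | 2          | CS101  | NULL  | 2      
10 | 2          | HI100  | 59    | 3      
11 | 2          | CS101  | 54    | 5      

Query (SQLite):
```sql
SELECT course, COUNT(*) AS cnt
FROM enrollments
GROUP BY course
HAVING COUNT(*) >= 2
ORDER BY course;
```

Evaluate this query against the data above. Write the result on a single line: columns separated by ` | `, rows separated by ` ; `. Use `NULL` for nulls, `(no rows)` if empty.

AR120 | 3 ; CS101 | 5 ; HI100 | 2

Partition enrollments by course; compute COUNT(*) within each group.
HAVING: keep groups with count ≥ 2.
  AR120: ids {2, 6, 8} → COUNT(*)=3
  CS101: ids {1, 5, 7, 9, 11} → COUNT(*)=5
  CS201: ids {4} → COUNT(*)=1
  HI100: ids {3, 10} → COUNT(*)=2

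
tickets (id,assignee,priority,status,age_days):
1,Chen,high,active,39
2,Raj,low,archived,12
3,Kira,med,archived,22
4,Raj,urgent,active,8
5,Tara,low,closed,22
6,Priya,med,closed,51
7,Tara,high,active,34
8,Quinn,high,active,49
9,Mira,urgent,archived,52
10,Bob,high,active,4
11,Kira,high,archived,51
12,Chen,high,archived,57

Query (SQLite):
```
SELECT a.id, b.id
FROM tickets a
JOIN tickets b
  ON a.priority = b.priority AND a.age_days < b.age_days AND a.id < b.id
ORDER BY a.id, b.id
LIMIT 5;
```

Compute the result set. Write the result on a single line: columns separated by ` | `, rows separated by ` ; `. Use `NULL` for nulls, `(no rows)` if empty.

Pairs (a,b) with same priority, a.age_days < b.age_days, a.id < b.id.
priority groups: high:{1,7,8,10,11,12} low:{2,5} med:{3,6} urgent:{4,9}
Ordered by (a.id, b.id); first 5.

1 | 8 ; 1 | 11 ; 1 | 12 ; 2 | 5 ; 3 | 6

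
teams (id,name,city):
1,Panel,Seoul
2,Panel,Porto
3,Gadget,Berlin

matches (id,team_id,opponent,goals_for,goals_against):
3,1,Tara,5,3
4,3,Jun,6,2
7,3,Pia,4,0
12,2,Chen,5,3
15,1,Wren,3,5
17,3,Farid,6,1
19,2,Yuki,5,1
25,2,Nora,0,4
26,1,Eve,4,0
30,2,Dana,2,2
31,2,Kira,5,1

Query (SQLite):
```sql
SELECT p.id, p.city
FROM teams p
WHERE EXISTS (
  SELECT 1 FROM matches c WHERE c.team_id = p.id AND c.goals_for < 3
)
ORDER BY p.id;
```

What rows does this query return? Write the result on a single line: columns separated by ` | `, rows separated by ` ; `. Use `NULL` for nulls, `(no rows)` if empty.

2 | Porto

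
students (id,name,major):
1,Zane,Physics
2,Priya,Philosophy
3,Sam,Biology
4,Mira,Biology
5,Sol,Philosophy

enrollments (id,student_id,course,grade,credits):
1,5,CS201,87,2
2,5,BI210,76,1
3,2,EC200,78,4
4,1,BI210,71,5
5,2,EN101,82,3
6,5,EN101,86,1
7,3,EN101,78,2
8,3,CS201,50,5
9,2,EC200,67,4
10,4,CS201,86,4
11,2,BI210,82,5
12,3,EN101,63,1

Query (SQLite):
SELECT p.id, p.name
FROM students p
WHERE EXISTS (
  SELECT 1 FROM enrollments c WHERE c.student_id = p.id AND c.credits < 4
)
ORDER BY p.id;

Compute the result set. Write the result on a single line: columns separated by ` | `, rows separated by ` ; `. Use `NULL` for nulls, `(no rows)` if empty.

For each students row, check whether any enrollments with matching student_id has credits < 4.
Keep rows where that is true.

2 | Priya ; 3 | Sam ; 5 | Sol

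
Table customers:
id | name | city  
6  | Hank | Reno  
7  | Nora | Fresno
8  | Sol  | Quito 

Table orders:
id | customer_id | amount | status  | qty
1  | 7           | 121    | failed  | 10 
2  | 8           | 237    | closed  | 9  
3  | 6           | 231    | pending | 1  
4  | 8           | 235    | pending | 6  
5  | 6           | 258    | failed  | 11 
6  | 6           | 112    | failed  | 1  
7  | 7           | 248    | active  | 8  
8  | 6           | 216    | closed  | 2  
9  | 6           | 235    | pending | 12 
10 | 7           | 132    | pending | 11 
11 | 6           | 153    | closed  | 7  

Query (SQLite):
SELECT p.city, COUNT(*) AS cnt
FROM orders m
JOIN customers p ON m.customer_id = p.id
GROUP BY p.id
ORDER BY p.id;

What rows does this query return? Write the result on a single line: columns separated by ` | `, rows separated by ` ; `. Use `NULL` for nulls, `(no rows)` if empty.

Join each orders row to its customers via customer_id.
Group joined rows by customers.id; compute COUNT(*) per group.
  6: ids {3, 5, 6, 8, 9, 11} → COUNT(*)=6
  7: ids {1, 7, 10} → COUNT(*)=3
  8: ids {2, 4} → COUNT(*)=2

Reno | 6 ; Fresno | 3 ; Quito | 2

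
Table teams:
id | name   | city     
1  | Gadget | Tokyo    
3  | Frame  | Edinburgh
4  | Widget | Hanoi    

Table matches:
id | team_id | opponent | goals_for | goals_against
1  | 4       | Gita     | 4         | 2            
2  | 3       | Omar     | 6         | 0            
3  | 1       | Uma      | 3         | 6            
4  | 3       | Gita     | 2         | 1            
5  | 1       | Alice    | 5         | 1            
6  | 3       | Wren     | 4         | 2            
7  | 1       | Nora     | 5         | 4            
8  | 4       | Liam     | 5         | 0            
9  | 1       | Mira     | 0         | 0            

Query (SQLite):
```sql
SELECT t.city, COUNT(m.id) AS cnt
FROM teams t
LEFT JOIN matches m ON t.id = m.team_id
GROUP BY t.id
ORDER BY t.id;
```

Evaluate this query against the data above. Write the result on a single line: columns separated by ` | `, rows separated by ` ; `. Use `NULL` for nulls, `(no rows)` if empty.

Tokyo | 4 ; Edinburgh | 3 ; Hanoi | 2

LEFT JOIN keeps every teams row; unmatched ones get NULL for matches columns.
Group by teams.id and compute COUNT(m.id). COUNT(col) of an all-NULL group is 0.
  1: ids {3, 5, 7, 9} → COUNT(m.id)=4
  3: ids {2, 4, 6} → COUNT(m.id)=3
  4: ids {1, 8} → COUNT(m.id)=2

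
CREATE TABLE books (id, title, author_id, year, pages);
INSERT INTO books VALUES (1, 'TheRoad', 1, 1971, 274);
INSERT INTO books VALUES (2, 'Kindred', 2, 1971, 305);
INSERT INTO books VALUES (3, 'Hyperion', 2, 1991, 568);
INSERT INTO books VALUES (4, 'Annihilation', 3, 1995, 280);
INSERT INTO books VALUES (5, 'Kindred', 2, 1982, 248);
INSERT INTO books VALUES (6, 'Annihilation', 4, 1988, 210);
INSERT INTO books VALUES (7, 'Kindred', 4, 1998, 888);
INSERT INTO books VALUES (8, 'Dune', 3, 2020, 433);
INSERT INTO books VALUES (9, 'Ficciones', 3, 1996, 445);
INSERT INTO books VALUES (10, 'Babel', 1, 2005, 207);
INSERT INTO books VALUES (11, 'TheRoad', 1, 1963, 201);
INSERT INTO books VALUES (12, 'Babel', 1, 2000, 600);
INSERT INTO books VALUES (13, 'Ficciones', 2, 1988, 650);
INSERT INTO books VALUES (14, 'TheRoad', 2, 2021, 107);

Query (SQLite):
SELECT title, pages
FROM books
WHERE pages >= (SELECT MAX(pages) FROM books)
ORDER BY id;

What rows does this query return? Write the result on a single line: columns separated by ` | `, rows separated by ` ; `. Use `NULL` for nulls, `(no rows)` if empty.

Scalar subquery: MAX(pages) over all books rows = 888.
Keep rows where pages >= that value.

Kindred | 888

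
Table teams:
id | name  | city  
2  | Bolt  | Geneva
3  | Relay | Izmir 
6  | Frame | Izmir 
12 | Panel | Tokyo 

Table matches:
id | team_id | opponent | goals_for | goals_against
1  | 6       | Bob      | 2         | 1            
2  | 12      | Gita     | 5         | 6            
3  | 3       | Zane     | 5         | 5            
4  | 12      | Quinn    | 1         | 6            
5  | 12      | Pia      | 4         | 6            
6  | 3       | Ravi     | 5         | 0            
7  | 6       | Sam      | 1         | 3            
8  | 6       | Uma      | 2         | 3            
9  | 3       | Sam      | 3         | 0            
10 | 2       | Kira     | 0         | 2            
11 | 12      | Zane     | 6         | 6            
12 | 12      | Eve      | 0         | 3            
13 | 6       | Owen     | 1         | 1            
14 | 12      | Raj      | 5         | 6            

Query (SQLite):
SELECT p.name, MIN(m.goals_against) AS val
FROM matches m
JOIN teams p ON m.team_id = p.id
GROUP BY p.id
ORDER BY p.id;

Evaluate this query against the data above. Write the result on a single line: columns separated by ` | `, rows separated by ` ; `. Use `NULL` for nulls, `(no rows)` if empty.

Join each matches row to its teams via team_id.
Group joined rows by teams.id; compute MIN(m.goals_against) per group.
  2: ids {10} → MIN(m.goals_against)=2
  3: ids {3, 6, 9} → MIN(m.goals_against)=0
  6: ids {1, 7, 8, 13} → MIN(m.goals_against)=1
  12: ids {2, 4, 5, 11, 12, 14} → MIN(m.goals_against)=3

Bolt | 2 ; Relay | 0 ; Frame | 1 ; Panel | 3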